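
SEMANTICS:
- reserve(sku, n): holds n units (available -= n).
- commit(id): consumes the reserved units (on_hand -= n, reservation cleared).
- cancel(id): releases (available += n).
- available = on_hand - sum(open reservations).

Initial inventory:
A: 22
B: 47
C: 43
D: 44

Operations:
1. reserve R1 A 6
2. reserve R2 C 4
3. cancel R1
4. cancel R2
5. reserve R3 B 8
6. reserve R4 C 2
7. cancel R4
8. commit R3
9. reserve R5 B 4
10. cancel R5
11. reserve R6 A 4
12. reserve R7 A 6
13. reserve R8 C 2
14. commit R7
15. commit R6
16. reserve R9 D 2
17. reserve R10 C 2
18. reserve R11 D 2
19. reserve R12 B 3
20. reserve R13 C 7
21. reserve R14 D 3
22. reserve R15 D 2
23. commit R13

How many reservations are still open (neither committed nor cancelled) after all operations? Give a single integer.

Answer: 7

Derivation:
Step 1: reserve R1 A 6 -> on_hand[A=22 B=47 C=43 D=44] avail[A=16 B=47 C=43 D=44] open={R1}
Step 2: reserve R2 C 4 -> on_hand[A=22 B=47 C=43 D=44] avail[A=16 B=47 C=39 D=44] open={R1,R2}
Step 3: cancel R1 -> on_hand[A=22 B=47 C=43 D=44] avail[A=22 B=47 C=39 D=44] open={R2}
Step 4: cancel R2 -> on_hand[A=22 B=47 C=43 D=44] avail[A=22 B=47 C=43 D=44] open={}
Step 5: reserve R3 B 8 -> on_hand[A=22 B=47 C=43 D=44] avail[A=22 B=39 C=43 D=44] open={R3}
Step 6: reserve R4 C 2 -> on_hand[A=22 B=47 C=43 D=44] avail[A=22 B=39 C=41 D=44] open={R3,R4}
Step 7: cancel R4 -> on_hand[A=22 B=47 C=43 D=44] avail[A=22 B=39 C=43 D=44] open={R3}
Step 8: commit R3 -> on_hand[A=22 B=39 C=43 D=44] avail[A=22 B=39 C=43 D=44] open={}
Step 9: reserve R5 B 4 -> on_hand[A=22 B=39 C=43 D=44] avail[A=22 B=35 C=43 D=44] open={R5}
Step 10: cancel R5 -> on_hand[A=22 B=39 C=43 D=44] avail[A=22 B=39 C=43 D=44] open={}
Step 11: reserve R6 A 4 -> on_hand[A=22 B=39 C=43 D=44] avail[A=18 B=39 C=43 D=44] open={R6}
Step 12: reserve R7 A 6 -> on_hand[A=22 B=39 C=43 D=44] avail[A=12 B=39 C=43 D=44] open={R6,R7}
Step 13: reserve R8 C 2 -> on_hand[A=22 B=39 C=43 D=44] avail[A=12 B=39 C=41 D=44] open={R6,R7,R8}
Step 14: commit R7 -> on_hand[A=16 B=39 C=43 D=44] avail[A=12 B=39 C=41 D=44] open={R6,R8}
Step 15: commit R6 -> on_hand[A=12 B=39 C=43 D=44] avail[A=12 B=39 C=41 D=44] open={R8}
Step 16: reserve R9 D 2 -> on_hand[A=12 B=39 C=43 D=44] avail[A=12 B=39 C=41 D=42] open={R8,R9}
Step 17: reserve R10 C 2 -> on_hand[A=12 B=39 C=43 D=44] avail[A=12 B=39 C=39 D=42] open={R10,R8,R9}
Step 18: reserve R11 D 2 -> on_hand[A=12 B=39 C=43 D=44] avail[A=12 B=39 C=39 D=40] open={R10,R11,R8,R9}
Step 19: reserve R12 B 3 -> on_hand[A=12 B=39 C=43 D=44] avail[A=12 B=36 C=39 D=40] open={R10,R11,R12,R8,R9}
Step 20: reserve R13 C 7 -> on_hand[A=12 B=39 C=43 D=44] avail[A=12 B=36 C=32 D=40] open={R10,R11,R12,R13,R8,R9}
Step 21: reserve R14 D 3 -> on_hand[A=12 B=39 C=43 D=44] avail[A=12 B=36 C=32 D=37] open={R10,R11,R12,R13,R14,R8,R9}
Step 22: reserve R15 D 2 -> on_hand[A=12 B=39 C=43 D=44] avail[A=12 B=36 C=32 D=35] open={R10,R11,R12,R13,R14,R15,R8,R9}
Step 23: commit R13 -> on_hand[A=12 B=39 C=36 D=44] avail[A=12 B=36 C=32 D=35] open={R10,R11,R12,R14,R15,R8,R9}
Open reservations: ['R10', 'R11', 'R12', 'R14', 'R15', 'R8', 'R9'] -> 7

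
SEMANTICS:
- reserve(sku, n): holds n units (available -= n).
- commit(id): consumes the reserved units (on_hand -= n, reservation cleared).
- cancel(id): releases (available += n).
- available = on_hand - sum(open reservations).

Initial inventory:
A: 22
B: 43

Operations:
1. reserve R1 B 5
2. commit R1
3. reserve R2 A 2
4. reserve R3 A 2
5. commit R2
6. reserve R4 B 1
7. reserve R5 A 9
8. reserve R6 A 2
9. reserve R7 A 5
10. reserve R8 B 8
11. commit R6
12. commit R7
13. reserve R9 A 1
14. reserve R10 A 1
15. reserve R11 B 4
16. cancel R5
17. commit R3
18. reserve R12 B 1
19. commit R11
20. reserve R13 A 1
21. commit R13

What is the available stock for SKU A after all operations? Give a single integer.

Step 1: reserve R1 B 5 -> on_hand[A=22 B=43] avail[A=22 B=38] open={R1}
Step 2: commit R1 -> on_hand[A=22 B=38] avail[A=22 B=38] open={}
Step 3: reserve R2 A 2 -> on_hand[A=22 B=38] avail[A=20 B=38] open={R2}
Step 4: reserve R3 A 2 -> on_hand[A=22 B=38] avail[A=18 B=38] open={R2,R3}
Step 5: commit R2 -> on_hand[A=20 B=38] avail[A=18 B=38] open={R3}
Step 6: reserve R4 B 1 -> on_hand[A=20 B=38] avail[A=18 B=37] open={R3,R4}
Step 7: reserve R5 A 9 -> on_hand[A=20 B=38] avail[A=9 B=37] open={R3,R4,R5}
Step 8: reserve R6 A 2 -> on_hand[A=20 B=38] avail[A=7 B=37] open={R3,R4,R5,R6}
Step 9: reserve R7 A 5 -> on_hand[A=20 B=38] avail[A=2 B=37] open={R3,R4,R5,R6,R7}
Step 10: reserve R8 B 8 -> on_hand[A=20 B=38] avail[A=2 B=29] open={R3,R4,R5,R6,R7,R8}
Step 11: commit R6 -> on_hand[A=18 B=38] avail[A=2 B=29] open={R3,R4,R5,R7,R8}
Step 12: commit R7 -> on_hand[A=13 B=38] avail[A=2 B=29] open={R3,R4,R5,R8}
Step 13: reserve R9 A 1 -> on_hand[A=13 B=38] avail[A=1 B=29] open={R3,R4,R5,R8,R9}
Step 14: reserve R10 A 1 -> on_hand[A=13 B=38] avail[A=0 B=29] open={R10,R3,R4,R5,R8,R9}
Step 15: reserve R11 B 4 -> on_hand[A=13 B=38] avail[A=0 B=25] open={R10,R11,R3,R4,R5,R8,R9}
Step 16: cancel R5 -> on_hand[A=13 B=38] avail[A=9 B=25] open={R10,R11,R3,R4,R8,R9}
Step 17: commit R3 -> on_hand[A=11 B=38] avail[A=9 B=25] open={R10,R11,R4,R8,R9}
Step 18: reserve R12 B 1 -> on_hand[A=11 B=38] avail[A=9 B=24] open={R10,R11,R12,R4,R8,R9}
Step 19: commit R11 -> on_hand[A=11 B=34] avail[A=9 B=24] open={R10,R12,R4,R8,R9}
Step 20: reserve R13 A 1 -> on_hand[A=11 B=34] avail[A=8 B=24] open={R10,R12,R13,R4,R8,R9}
Step 21: commit R13 -> on_hand[A=10 B=34] avail[A=8 B=24] open={R10,R12,R4,R8,R9}
Final available[A] = 8

Answer: 8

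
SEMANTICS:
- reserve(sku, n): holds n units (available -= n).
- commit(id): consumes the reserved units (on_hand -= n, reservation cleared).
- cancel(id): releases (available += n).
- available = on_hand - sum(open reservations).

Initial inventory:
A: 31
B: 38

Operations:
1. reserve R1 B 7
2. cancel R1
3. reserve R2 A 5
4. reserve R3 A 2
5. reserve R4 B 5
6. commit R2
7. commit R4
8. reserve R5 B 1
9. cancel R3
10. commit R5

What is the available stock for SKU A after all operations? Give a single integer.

Answer: 26

Derivation:
Step 1: reserve R1 B 7 -> on_hand[A=31 B=38] avail[A=31 B=31] open={R1}
Step 2: cancel R1 -> on_hand[A=31 B=38] avail[A=31 B=38] open={}
Step 3: reserve R2 A 5 -> on_hand[A=31 B=38] avail[A=26 B=38] open={R2}
Step 4: reserve R3 A 2 -> on_hand[A=31 B=38] avail[A=24 B=38] open={R2,R3}
Step 5: reserve R4 B 5 -> on_hand[A=31 B=38] avail[A=24 B=33] open={R2,R3,R4}
Step 6: commit R2 -> on_hand[A=26 B=38] avail[A=24 B=33] open={R3,R4}
Step 7: commit R4 -> on_hand[A=26 B=33] avail[A=24 B=33] open={R3}
Step 8: reserve R5 B 1 -> on_hand[A=26 B=33] avail[A=24 B=32] open={R3,R5}
Step 9: cancel R3 -> on_hand[A=26 B=33] avail[A=26 B=32] open={R5}
Step 10: commit R5 -> on_hand[A=26 B=32] avail[A=26 B=32] open={}
Final available[A] = 26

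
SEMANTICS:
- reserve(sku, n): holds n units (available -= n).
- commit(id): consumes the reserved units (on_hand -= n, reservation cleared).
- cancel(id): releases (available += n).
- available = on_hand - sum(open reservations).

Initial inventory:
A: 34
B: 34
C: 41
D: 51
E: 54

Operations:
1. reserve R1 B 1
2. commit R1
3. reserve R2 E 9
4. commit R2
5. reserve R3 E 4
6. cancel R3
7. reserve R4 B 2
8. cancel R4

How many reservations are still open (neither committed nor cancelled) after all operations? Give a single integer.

Answer: 0

Derivation:
Step 1: reserve R1 B 1 -> on_hand[A=34 B=34 C=41 D=51 E=54] avail[A=34 B=33 C=41 D=51 E=54] open={R1}
Step 2: commit R1 -> on_hand[A=34 B=33 C=41 D=51 E=54] avail[A=34 B=33 C=41 D=51 E=54] open={}
Step 3: reserve R2 E 9 -> on_hand[A=34 B=33 C=41 D=51 E=54] avail[A=34 B=33 C=41 D=51 E=45] open={R2}
Step 4: commit R2 -> on_hand[A=34 B=33 C=41 D=51 E=45] avail[A=34 B=33 C=41 D=51 E=45] open={}
Step 5: reserve R3 E 4 -> on_hand[A=34 B=33 C=41 D=51 E=45] avail[A=34 B=33 C=41 D=51 E=41] open={R3}
Step 6: cancel R3 -> on_hand[A=34 B=33 C=41 D=51 E=45] avail[A=34 B=33 C=41 D=51 E=45] open={}
Step 7: reserve R4 B 2 -> on_hand[A=34 B=33 C=41 D=51 E=45] avail[A=34 B=31 C=41 D=51 E=45] open={R4}
Step 8: cancel R4 -> on_hand[A=34 B=33 C=41 D=51 E=45] avail[A=34 B=33 C=41 D=51 E=45] open={}
Open reservations: [] -> 0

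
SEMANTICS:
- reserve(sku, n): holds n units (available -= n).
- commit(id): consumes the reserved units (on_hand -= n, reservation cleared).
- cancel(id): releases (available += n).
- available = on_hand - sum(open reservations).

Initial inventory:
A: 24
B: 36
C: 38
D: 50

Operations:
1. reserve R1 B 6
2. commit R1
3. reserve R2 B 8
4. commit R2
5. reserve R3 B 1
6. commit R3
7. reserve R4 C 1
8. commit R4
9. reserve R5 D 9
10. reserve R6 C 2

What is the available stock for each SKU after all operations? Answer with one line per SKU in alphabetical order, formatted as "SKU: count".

Answer: A: 24
B: 21
C: 35
D: 41

Derivation:
Step 1: reserve R1 B 6 -> on_hand[A=24 B=36 C=38 D=50] avail[A=24 B=30 C=38 D=50] open={R1}
Step 2: commit R1 -> on_hand[A=24 B=30 C=38 D=50] avail[A=24 B=30 C=38 D=50] open={}
Step 3: reserve R2 B 8 -> on_hand[A=24 B=30 C=38 D=50] avail[A=24 B=22 C=38 D=50] open={R2}
Step 4: commit R2 -> on_hand[A=24 B=22 C=38 D=50] avail[A=24 B=22 C=38 D=50] open={}
Step 5: reserve R3 B 1 -> on_hand[A=24 B=22 C=38 D=50] avail[A=24 B=21 C=38 D=50] open={R3}
Step 6: commit R3 -> on_hand[A=24 B=21 C=38 D=50] avail[A=24 B=21 C=38 D=50] open={}
Step 7: reserve R4 C 1 -> on_hand[A=24 B=21 C=38 D=50] avail[A=24 B=21 C=37 D=50] open={R4}
Step 8: commit R4 -> on_hand[A=24 B=21 C=37 D=50] avail[A=24 B=21 C=37 D=50] open={}
Step 9: reserve R5 D 9 -> on_hand[A=24 B=21 C=37 D=50] avail[A=24 B=21 C=37 D=41] open={R5}
Step 10: reserve R6 C 2 -> on_hand[A=24 B=21 C=37 D=50] avail[A=24 B=21 C=35 D=41] open={R5,R6}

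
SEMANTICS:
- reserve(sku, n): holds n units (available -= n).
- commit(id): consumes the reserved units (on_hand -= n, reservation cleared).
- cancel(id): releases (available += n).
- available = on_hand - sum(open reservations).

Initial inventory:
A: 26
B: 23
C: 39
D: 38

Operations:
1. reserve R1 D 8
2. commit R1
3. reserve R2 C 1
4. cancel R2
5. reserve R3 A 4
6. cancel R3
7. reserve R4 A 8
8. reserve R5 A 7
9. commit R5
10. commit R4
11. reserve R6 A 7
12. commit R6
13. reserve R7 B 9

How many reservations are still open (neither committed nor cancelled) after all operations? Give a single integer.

Step 1: reserve R1 D 8 -> on_hand[A=26 B=23 C=39 D=38] avail[A=26 B=23 C=39 D=30] open={R1}
Step 2: commit R1 -> on_hand[A=26 B=23 C=39 D=30] avail[A=26 B=23 C=39 D=30] open={}
Step 3: reserve R2 C 1 -> on_hand[A=26 B=23 C=39 D=30] avail[A=26 B=23 C=38 D=30] open={R2}
Step 4: cancel R2 -> on_hand[A=26 B=23 C=39 D=30] avail[A=26 B=23 C=39 D=30] open={}
Step 5: reserve R3 A 4 -> on_hand[A=26 B=23 C=39 D=30] avail[A=22 B=23 C=39 D=30] open={R3}
Step 6: cancel R3 -> on_hand[A=26 B=23 C=39 D=30] avail[A=26 B=23 C=39 D=30] open={}
Step 7: reserve R4 A 8 -> on_hand[A=26 B=23 C=39 D=30] avail[A=18 B=23 C=39 D=30] open={R4}
Step 8: reserve R5 A 7 -> on_hand[A=26 B=23 C=39 D=30] avail[A=11 B=23 C=39 D=30] open={R4,R5}
Step 9: commit R5 -> on_hand[A=19 B=23 C=39 D=30] avail[A=11 B=23 C=39 D=30] open={R4}
Step 10: commit R4 -> on_hand[A=11 B=23 C=39 D=30] avail[A=11 B=23 C=39 D=30] open={}
Step 11: reserve R6 A 7 -> on_hand[A=11 B=23 C=39 D=30] avail[A=4 B=23 C=39 D=30] open={R6}
Step 12: commit R6 -> on_hand[A=4 B=23 C=39 D=30] avail[A=4 B=23 C=39 D=30] open={}
Step 13: reserve R7 B 9 -> on_hand[A=4 B=23 C=39 D=30] avail[A=4 B=14 C=39 D=30] open={R7}
Open reservations: ['R7'] -> 1

Answer: 1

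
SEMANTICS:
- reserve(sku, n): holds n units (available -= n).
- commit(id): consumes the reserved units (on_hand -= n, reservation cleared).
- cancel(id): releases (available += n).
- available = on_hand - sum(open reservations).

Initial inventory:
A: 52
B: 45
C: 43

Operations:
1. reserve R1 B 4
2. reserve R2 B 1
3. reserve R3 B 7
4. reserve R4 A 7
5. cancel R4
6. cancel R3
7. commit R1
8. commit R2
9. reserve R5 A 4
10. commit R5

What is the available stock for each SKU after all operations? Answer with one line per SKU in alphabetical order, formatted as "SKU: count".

Step 1: reserve R1 B 4 -> on_hand[A=52 B=45 C=43] avail[A=52 B=41 C=43] open={R1}
Step 2: reserve R2 B 1 -> on_hand[A=52 B=45 C=43] avail[A=52 B=40 C=43] open={R1,R2}
Step 3: reserve R3 B 7 -> on_hand[A=52 B=45 C=43] avail[A=52 B=33 C=43] open={R1,R2,R3}
Step 4: reserve R4 A 7 -> on_hand[A=52 B=45 C=43] avail[A=45 B=33 C=43] open={R1,R2,R3,R4}
Step 5: cancel R4 -> on_hand[A=52 B=45 C=43] avail[A=52 B=33 C=43] open={R1,R2,R3}
Step 6: cancel R3 -> on_hand[A=52 B=45 C=43] avail[A=52 B=40 C=43] open={R1,R2}
Step 7: commit R1 -> on_hand[A=52 B=41 C=43] avail[A=52 B=40 C=43] open={R2}
Step 8: commit R2 -> on_hand[A=52 B=40 C=43] avail[A=52 B=40 C=43] open={}
Step 9: reserve R5 A 4 -> on_hand[A=52 B=40 C=43] avail[A=48 B=40 C=43] open={R5}
Step 10: commit R5 -> on_hand[A=48 B=40 C=43] avail[A=48 B=40 C=43] open={}

Answer: A: 48
B: 40
C: 43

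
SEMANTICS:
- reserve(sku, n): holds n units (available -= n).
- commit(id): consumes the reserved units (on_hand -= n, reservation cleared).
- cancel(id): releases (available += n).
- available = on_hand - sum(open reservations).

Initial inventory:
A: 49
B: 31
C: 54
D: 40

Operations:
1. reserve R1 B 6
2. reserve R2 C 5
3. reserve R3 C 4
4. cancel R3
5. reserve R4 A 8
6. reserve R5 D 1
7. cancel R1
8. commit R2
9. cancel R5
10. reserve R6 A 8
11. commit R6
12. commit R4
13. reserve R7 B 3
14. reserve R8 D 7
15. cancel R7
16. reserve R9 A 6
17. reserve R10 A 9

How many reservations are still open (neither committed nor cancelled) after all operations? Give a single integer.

Step 1: reserve R1 B 6 -> on_hand[A=49 B=31 C=54 D=40] avail[A=49 B=25 C=54 D=40] open={R1}
Step 2: reserve R2 C 5 -> on_hand[A=49 B=31 C=54 D=40] avail[A=49 B=25 C=49 D=40] open={R1,R2}
Step 3: reserve R3 C 4 -> on_hand[A=49 B=31 C=54 D=40] avail[A=49 B=25 C=45 D=40] open={R1,R2,R3}
Step 4: cancel R3 -> on_hand[A=49 B=31 C=54 D=40] avail[A=49 B=25 C=49 D=40] open={R1,R2}
Step 5: reserve R4 A 8 -> on_hand[A=49 B=31 C=54 D=40] avail[A=41 B=25 C=49 D=40] open={R1,R2,R4}
Step 6: reserve R5 D 1 -> on_hand[A=49 B=31 C=54 D=40] avail[A=41 B=25 C=49 D=39] open={R1,R2,R4,R5}
Step 7: cancel R1 -> on_hand[A=49 B=31 C=54 D=40] avail[A=41 B=31 C=49 D=39] open={R2,R4,R5}
Step 8: commit R2 -> on_hand[A=49 B=31 C=49 D=40] avail[A=41 B=31 C=49 D=39] open={R4,R5}
Step 9: cancel R5 -> on_hand[A=49 B=31 C=49 D=40] avail[A=41 B=31 C=49 D=40] open={R4}
Step 10: reserve R6 A 8 -> on_hand[A=49 B=31 C=49 D=40] avail[A=33 B=31 C=49 D=40] open={R4,R6}
Step 11: commit R6 -> on_hand[A=41 B=31 C=49 D=40] avail[A=33 B=31 C=49 D=40] open={R4}
Step 12: commit R4 -> on_hand[A=33 B=31 C=49 D=40] avail[A=33 B=31 C=49 D=40] open={}
Step 13: reserve R7 B 3 -> on_hand[A=33 B=31 C=49 D=40] avail[A=33 B=28 C=49 D=40] open={R7}
Step 14: reserve R8 D 7 -> on_hand[A=33 B=31 C=49 D=40] avail[A=33 B=28 C=49 D=33] open={R7,R8}
Step 15: cancel R7 -> on_hand[A=33 B=31 C=49 D=40] avail[A=33 B=31 C=49 D=33] open={R8}
Step 16: reserve R9 A 6 -> on_hand[A=33 B=31 C=49 D=40] avail[A=27 B=31 C=49 D=33] open={R8,R9}
Step 17: reserve R10 A 9 -> on_hand[A=33 B=31 C=49 D=40] avail[A=18 B=31 C=49 D=33] open={R10,R8,R9}
Open reservations: ['R10', 'R8', 'R9'] -> 3

Answer: 3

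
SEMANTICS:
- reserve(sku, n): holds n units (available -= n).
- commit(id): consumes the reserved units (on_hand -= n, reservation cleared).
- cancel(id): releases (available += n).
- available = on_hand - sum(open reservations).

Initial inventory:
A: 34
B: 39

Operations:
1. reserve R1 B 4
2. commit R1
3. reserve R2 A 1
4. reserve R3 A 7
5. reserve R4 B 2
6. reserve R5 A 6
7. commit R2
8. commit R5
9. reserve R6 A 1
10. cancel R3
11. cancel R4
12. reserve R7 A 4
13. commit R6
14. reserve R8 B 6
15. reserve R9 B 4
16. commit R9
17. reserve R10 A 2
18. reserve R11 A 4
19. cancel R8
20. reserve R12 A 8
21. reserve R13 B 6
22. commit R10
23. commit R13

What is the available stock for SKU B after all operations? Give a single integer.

Step 1: reserve R1 B 4 -> on_hand[A=34 B=39] avail[A=34 B=35] open={R1}
Step 2: commit R1 -> on_hand[A=34 B=35] avail[A=34 B=35] open={}
Step 3: reserve R2 A 1 -> on_hand[A=34 B=35] avail[A=33 B=35] open={R2}
Step 4: reserve R3 A 7 -> on_hand[A=34 B=35] avail[A=26 B=35] open={R2,R3}
Step 5: reserve R4 B 2 -> on_hand[A=34 B=35] avail[A=26 B=33] open={R2,R3,R4}
Step 6: reserve R5 A 6 -> on_hand[A=34 B=35] avail[A=20 B=33] open={R2,R3,R4,R5}
Step 7: commit R2 -> on_hand[A=33 B=35] avail[A=20 B=33] open={R3,R4,R5}
Step 8: commit R5 -> on_hand[A=27 B=35] avail[A=20 B=33] open={R3,R4}
Step 9: reserve R6 A 1 -> on_hand[A=27 B=35] avail[A=19 B=33] open={R3,R4,R6}
Step 10: cancel R3 -> on_hand[A=27 B=35] avail[A=26 B=33] open={R4,R6}
Step 11: cancel R4 -> on_hand[A=27 B=35] avail[A=26 B=35] open={R6}
Step 12: reserve R7 A 4 -> on_hand[A=27 B=35] avail[A=22 B=35] open={R6,R7}
Step 13: commit R6 -> on_hand[A=26 B=35] avail[A=22 B=35] open={R7}
Step 14: reserve R8 B 6 -> on_hand[A=26 B=35] avail[A=22 B=29] open={R7,R8}
Step 15: reserve R9 B 4 -> on_hand[A=26 B=35] avail[A=22 B=25] open={R7,R8,R9}
Step 16: commit R9 -> on_hand[A=26 B=31] avail[A=22 B=25] open={R7,R8}
Step 17: reserve R10 A 2 -> on_hand[A=26 B=31] avail[A=20 B=25] open={R10,R7,R8}
Step 18: reserve R11 A 4 -> on_hand[A=26 B=31] avail[A=16 B=25] open={R10,R11,R7,R8}
Step 19: cancel R8 -> on_hand[A=26 B=31] avail[A=16 B=31] open={R10,R11,R7}
Step 20: reserve R12 A 8 -> on_hand[A=26 B=31] avail[A=8 B=31] open={R10,R11,R12,R7}
Step 21: reserve R13 B 6 -> on_hand[A=26 B=31] avail[A=8 B=25] open={R10,R11,R12,R13,R7}
Step 22: commit R10 -> on_hand[A=24 B=31] avail[A=8 B=25] open={R11,R12,R13,R7}
Step 23: commit R13 -> on_hand[A=24 B=25] avail[A=8 B=25] open={R11,R12,R7}
Final available[B] = 25

Answer: 25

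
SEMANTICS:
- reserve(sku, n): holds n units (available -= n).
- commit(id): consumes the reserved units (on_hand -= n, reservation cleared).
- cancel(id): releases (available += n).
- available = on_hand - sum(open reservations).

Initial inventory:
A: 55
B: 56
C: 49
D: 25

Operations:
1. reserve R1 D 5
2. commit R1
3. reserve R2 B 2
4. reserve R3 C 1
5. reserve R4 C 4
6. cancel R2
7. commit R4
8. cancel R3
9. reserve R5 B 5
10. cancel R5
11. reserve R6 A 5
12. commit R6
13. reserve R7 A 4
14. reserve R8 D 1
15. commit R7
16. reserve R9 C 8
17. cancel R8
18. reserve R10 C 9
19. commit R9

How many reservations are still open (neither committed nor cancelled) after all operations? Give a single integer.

Step 1: reserve R1 D 5 -> on_hand[A=55 B=56 C=49 D=25] avail[A=55 B=56 C=49 D=20] open={R1}
Step 2: commit R1 -> on_hand[A=55 B=56 C=49 D=20] avail[A=55 B=56 C=49 D=20] open={}
Step 3: reserve R2 B 2 -> on_hand[A=55 B=56 C=49 D=20] avail[A=55 B=54 C=49 D=20] open={R2}
Step 4: reserve R3 C 1 -> on_hand[A=55 B=56 C=49 D=20] avail[A=55 B=54 C=48 D=20] open={R2,R3}
Step 5: reserve R4 C 4 -> on_hand[A=55 B=56 C=49 D=20] avail[A=55 B=54 C=44 D=20] open={R2,R3,R4}
Step 6: cancel R2 -> on_hand[A=55 B=56 C=49 D=20] avail[A=55 B=56 C=44 D=20] open={R3,R4}
Step 7: commit R4 -> on_hand[A=55 B=56 C=45 D=20] avail[A=55 B=56 C=44 D=20] open={R3}
Step 8: cancel R3 -> on_hand[A=55 B=56 C=45 D=20] avail[A=55 B=56 C=45 D=20] open={}
Step 9: reserve R5 B 5 -> on_hand[A=55 B=56 C=45 D=20] avail[A=55 B=51 C=45 D=20] open={R5}
Step 10: cancel R5 -> on_hand[A=55 B=56 C=45 D=20] avail[A=55 B=56 C=45 D=20] open={}
Step 11: reserve R6 A 5 -> on_hand[A=55 B=56 C=45 D=20] avail[A=50 B=56 C=45 D=20] open={R6}
Step 12: commit R6 -> on_hand[A=50 B=56 C=45 D=20] avail[A=50 B=56 C=45 D=20] open={}
Step 13: reserve R7 A 4 -> on_hand[A=50 B=56 C=45 D=20] avail[A=46 B=56 C=45 D=20] open={R7}
Step 14: reserve R8 D 1 -> on_hand[A=50 B=56 C=45 D=20] avail[A=46 B=56 C=45 D=19] open={R7,R8}
Step 15: commit R7 -> on_hand[A=46 B=56 C=45 D=20] avail[A=46 B=56 C=45 D=19] open={R8}
Step 16: reserve R9 C 8 -> on_hand[A=46 B=56 C=45 D=20] avail[A=46 B=56 C=37 D=19] open={R8,R9}
Step 17: cancel R8 -> on_hand[A=46 B=56 C=45 D=20] avail[A=46 B=56 C=37 D=20] open={R9}
Step 18: reserve R10 C 9 -> on_hand[A=46 B=56 C=45 D=20] avail[A=46 B=56 C=28 D=20] open={R10,R9}
Step 19: commit R9 -> on_hand[A=46 B=56 C=37 D=20] avail[A=46 B=56 C=28 D=20] open={R10}
Open reservations: ['R10'] -> 1

Answer: 1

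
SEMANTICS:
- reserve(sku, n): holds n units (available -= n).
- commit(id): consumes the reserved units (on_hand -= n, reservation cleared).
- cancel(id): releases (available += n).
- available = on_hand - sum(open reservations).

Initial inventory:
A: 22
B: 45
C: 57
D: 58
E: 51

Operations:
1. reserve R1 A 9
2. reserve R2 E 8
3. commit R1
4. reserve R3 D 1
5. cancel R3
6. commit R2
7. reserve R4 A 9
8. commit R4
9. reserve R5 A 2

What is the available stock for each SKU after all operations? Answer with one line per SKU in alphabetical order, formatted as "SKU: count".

Answer: A: 2
B: 45
C: 57
D: 58
E: 43

Derivation:
Step 1: reserve R1 A 9 -> on_hand[A=22 B=45 C=57 D=58 E=51] avail[A=13 B=45 C=57 D=58 E=51] open={R1}
Step 2: reserve R2 E 8 -> on_hand[A=22 B=45 C=57 D=58 E=51] avail[A=13 B=45 C=57 D=58 E=43] open={R1,R2}
Step 3: commit R1 -> on_hand[A=13 B=45 C=57 D=58 E=51] avail[A=13 B=45 C=57 D=58 E=43] open={R2}
Step 4: reserve R3 D 1 -> on_hand[A=13 B=45 C=57 D=58 E=51] avail[A=13 B=45 C=57 D=57 E=43] open={R2,R3}
Step 5: cancel R3 -> on_hand[A=13 B=45 C=57 D=58 E=51] avail[A=13 B=45 C=57 D=58 E=43] open={R2}
Step 6: commit R2 -> on_hand[A=13 B=45 C=57 D=58 E=43] avail[A=13 B=45 C=57 D=58 E=43] open={}
Step 7: reserve R4 A 9 -> on_hand[A=13 B=45 C=57 D=58 E=43] avail[A=4 B=45 C=57 D=58 E=43] open={R4}
Step 8: commit R4 -> on_hand[A=4 B=45 C=57 D=58 E=43] avail[A=4 B=45 C=57 D=58 E=43] open={}
Step 9: reserve R5 A 2 -> on_hand[A=4 B=45 C=57 D=58 E=43] avail[A=2 B=45 C=57 D=58 E=43] open={R5}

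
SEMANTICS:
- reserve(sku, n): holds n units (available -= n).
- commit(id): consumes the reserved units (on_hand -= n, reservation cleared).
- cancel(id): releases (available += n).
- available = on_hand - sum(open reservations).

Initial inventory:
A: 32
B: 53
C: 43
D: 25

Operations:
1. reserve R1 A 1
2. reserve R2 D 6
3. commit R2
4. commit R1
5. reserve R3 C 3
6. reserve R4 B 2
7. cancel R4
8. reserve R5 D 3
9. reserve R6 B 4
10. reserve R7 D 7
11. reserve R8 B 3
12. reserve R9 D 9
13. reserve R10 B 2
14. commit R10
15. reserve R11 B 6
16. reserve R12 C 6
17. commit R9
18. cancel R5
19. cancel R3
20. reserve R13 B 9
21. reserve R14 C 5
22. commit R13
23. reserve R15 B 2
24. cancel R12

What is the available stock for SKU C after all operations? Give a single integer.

Answer: 38

Derivation:
Step 1: reserve R1 A 1 -> on_hand[A=32 B=53 C=43 D=25] avail[A=31 B=53 C=43 D=25] open={R1}
Step 2: reserve R2 D 6 -> on_hand[A=32 B=53 C=43 D=25] avail[A=31 B=53 C=43 D=19] open={R1,R2}
Step 3: commit R2 -> on_hand[A=32 B=53 C=43 D=19] avail[A=31 B=53 C=43 D=19] open={R1}
Step 4: commit R1 -> on_hand[A=31 B=53 C=43 D=19] avail[A=31 B=53 C=43 D=19] open={}
Step 5: reserve R3 C 3 -> on_hand[A=31 B=53 C=43 D=19] avail[A=31 B=53 C=40 D=19] open={R3}
Step 6: reserve R4 B 2 -> on_hand[A=31 B=53 C=43 D=19] avail[A=31 B=51 C=40 D=19] open={R3,R4}
Step 7: cancel R4 -> on_hand[A=31 B=53 C=43 D=19] avail[A=31 B=53 C=40 D=19] open={R3}
Step 8: reserve R5 D 3 -> on_hand[A=31 B=53 C=43 D=19] avail[A=31 B=53 C=40 D=16] open={R3,R5}
Step 9: reserve R6 B 4 -> on_hand[A=31 B=53 C=43 D=19] avail[A=31 B=49 C=40 D=16] open={R3,R5,R6}
Step 10: reserve R7 D 7 -> on_hand[A=31 B=53 C=43 D=19] avail[A=31 B=49 C=40 D=9] open={R3,R5,R6,R7}
Step 11: reserve R8 B 3 -> on_hand[A=31 B=53 C=43 D=19] avail[A=31 B=46 C=40 D=9] open={R3,R5,R6,R7,R8}
Step 12: reserve R9 D 9 -> on_hand[A=31 B=53 C=43 D=19] avail[A=31 B=46 C=40 D=0] open={R3,R5,R6,R7,R8,R9}
Step 13: reserve R10 B 2 -> on_hand[A=31 B=53 C=43 D=19] avail[A=31 B=44 C=40 D=0] open={R10,R3,R5,R6,R7,R8,R9}
Step 14: commit R10 -> on_hand[A=31 B=51 C=43 D=19] avail[A=31 B=44 C=40 D=0] open={R3,R5,R6,R7,R8,R9}
Step 15: reserve R11 B 6 -> on_hand[A=31 B=51 C=43 D=19] avail[A=31 B=38 C=40 D=0] open={R11,R3,R5,R6,R7,R8,R9}
Step 16: reserve R12 C 6 -> on_hand[A=31 B=51 C=43 D=19] avail[A=31 B=38 C=34 D=0] open={R11,R12,R3,R5,R6,R7,R8,R9}
Step 17: commit R9 -> on_hand[A=31 B=51 C=43 D=10] avail[A=31 B=38 C=34 D=0] open={R11,R12,R3,R5,R6,R7,R8}
Step 18: cancel R5 -> on_hand[A=31 B=51 C=43 D=10] avail[A=31 B=38 C=34 D=3] open={R11,R12,R3,R6,R7,R8}
Step 19: cancel R3 -> on_hand[A=31 B=51 C=43 D=10] avail[A=31 B=38 C=37 D=3] open={R11,R12,R6,R7,R8}
Step 20: reserve R13 B 9 -> on_hand[A=31 B=51 C=43 D=10] avail[A=31 B=29 C=37 D=3] open={R11,R12,R13,R6,R7,R8}
Step 21: reserve R14 C 5 -> on_hand[A=31 B=51 C=43 D=10] avail[A=31 B=29 C=32 D=3] open={R11,R12,R13,R14,R6,R7,R8}
Step 22: commit R13 -> on_hand[A=31 B=42 C=43 D=10] avail[A=31 B=29 C=32 D=3] open={R11,R12,R14,R6,R7,R8}
Step 23: reserve R15 B 2 -> on_hand[A=31 B=42 C=43 D=10] avail[A=31 B=27 C=32 D=3] open={R11,R12,R14,R15,R6,R7,R8}
Step 24: cancel R12 -> on_hand[A=31 B=42 C=43 D=10] avail[A=31 B=27 C=38 D=3] open={R11,R14,R15,R6,R7,R8}
Final available[C] = 38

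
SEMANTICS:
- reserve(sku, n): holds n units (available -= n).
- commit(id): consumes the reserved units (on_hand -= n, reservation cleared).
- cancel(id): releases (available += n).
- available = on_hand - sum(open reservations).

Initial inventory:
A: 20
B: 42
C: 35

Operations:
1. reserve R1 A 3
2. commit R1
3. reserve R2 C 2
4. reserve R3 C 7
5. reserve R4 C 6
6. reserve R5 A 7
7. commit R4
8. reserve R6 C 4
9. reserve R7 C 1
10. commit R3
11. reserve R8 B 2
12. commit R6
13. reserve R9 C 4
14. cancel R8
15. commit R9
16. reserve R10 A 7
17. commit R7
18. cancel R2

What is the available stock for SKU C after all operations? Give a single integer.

Step 1: reserve R1 A 3 -> on_hand[A=20 B=42 C=35] avail[A=17 B=42 C=35] open={R1}
Step 2: commit R1 -> on_hand[A=17 B=42 C=35] avail[A=17 B=42 C=35] open={}
Step 3: reserve R2 C 2 -> on_hand[A=17 B=42 C=35] avail[A=17 B=42 C=33] open={R2}
Step 4: reserve R3 C 7 -> on_hand[A=17 B=42 C=35] avail[A=17 B=42 C=26] open={R2,R3}
Step 5: reserve R4 C 6 -> on_hand[A=17 B=42 C=35] avail[A=17 B=42 C=20] open={R2,R3,R4}
Step 6: reserve R5 A 7 -> on_hand[A=17 B=42 C=35] avail[A=10 B=42 C=20] open={R2,R3,R4,R5}
Step 7: commit R4 -> on_hand[A=17 B=42 C=29] avail[A=10 B=42 C=20] open={R2,R3,R5}
Step 8: reserve R6 C 4 -> on_hand[A=17 B=42 C=29] avail[A=10 B=42 C=16] open={R2,R3,R5,R6}
Step 9: reserve R7 C 1 -> on_hand[A=17 B=42 C=29] avail[A=10 B=42 C=15] open={R2,R3,R5,R6,R7}
Step 10: commit R3 -> on_hand[A=17 B=42 C=22] avail[A=10 B=42 C=15] open={R2,R5,R6,R7}
Step 11: reserve R8 B 2 -> on_hand[A=17 B=42 C=22] avail[A=10 B=40 C=15] open={R2,R5,R6,R7,R8}
Step 12: commit R6 -> on_hand[A=17 B=42 C=18] avail[A=10 B=40 C=15] open={R2,R5,R7,R8}
Step 13: reserve R9 C 4 -> on_hand[A=17 B=42 C=18] avail[A=10 B=40 C=11] open={R2,R5,R7,R8,R9}
Step 14: cancel R8 -> on_hand[A=17 B=42 C=18] avail[A=10 B=42 C=11] open={R2,R5,R7,R9}
Step 15: commit R9 -> on_hand[A=17 B=42 C=14] avail[A=10 B=42 C=11] open={R2,R5,R7}
Step 16: reserve R10 A 7 -> on_hand[A=17 B=42 C=14] avail[A=3 B=42 C=11] open={R10,R2,R5,R7}
Step 17: commit R7 -> on_hand[A=17 B=42 C=13] avail[A=3 B=42 C=11] open={R10,R2,R5}
Step 18: cancel R2 -> on_hand[A=17 B=42 C=13] avail[A=3 B=42 C=13] open={R10,R5}
Final available[C] = 13

Answer: 13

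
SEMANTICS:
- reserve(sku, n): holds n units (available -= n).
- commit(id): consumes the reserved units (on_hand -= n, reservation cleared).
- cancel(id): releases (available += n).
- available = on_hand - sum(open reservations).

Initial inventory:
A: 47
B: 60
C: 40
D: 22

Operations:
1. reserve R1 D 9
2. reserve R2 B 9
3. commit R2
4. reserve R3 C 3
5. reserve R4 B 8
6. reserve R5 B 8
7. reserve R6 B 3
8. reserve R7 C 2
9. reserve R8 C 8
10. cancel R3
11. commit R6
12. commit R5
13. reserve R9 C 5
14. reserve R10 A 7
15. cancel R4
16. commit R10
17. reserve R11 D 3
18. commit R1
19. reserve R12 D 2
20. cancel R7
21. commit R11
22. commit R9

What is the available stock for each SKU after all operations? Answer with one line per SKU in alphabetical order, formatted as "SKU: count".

Step 1: reserve R1 D 9 -> on_hand[A=47 B=60 C=40 D=22] avail[A=47 B=60 C=40 D=13] open={R1}
Step 2: reserve R2 B 9 -> on_hand[A=47 B=60 C=40 D=22] avail[A=47 B=51 C=40 D=13] open={R1,R2}
Step 3: commit R2 -> on_hand[A=47 B=51 C=40 D=22] avail[A=47 B=51 C=40 D=13] open={R1}
Step 4: reserve R3 C 3 -> on_hand[A=47 B=51 C=40 D=22] avail[A=47 B=51 C=37 D=13] open={R1,R3}
Step 5: reserve R4 B 8 -> on_hand[A=47 B=51 C=40 D=22] avail[A=47 B=43 C=37 D=13] open={R1,R3,R4}
Step 6: reserve R5 B 8 -> on_hand[A=47 B=51 C=40 D=22] avail[A=47 B=35 C=37 D=13] open={R1,R3,R4,R5}
Step 7: reserve R6 B 3 -> on_hand[A=47 B=51 C=40 D=22] avail[A=47 B=32 C=37 D=13] open={R1,R3,R4,R5,R6}
Step 8: reserve R7 C 2 -> on_hand[A=47 B=51 C=40 D=22] avail[A=47 B=32 C=35 D=13] open={R1,R3,R4,R5,R6,R7}
Step 9: reserve R8 C 8 -> on_hand[A=47 B=51 C=40 D=22] avail[A=47 B=32 C=27 D=13] open={R1,R3,R4,R5,R6,R7,R8}
Step 10: cancel R3 -> on_hand[A=47 B=51 C=40 D=22] avail[A=47 B=32 C=30 D=13] open={R1,R4,R5,R6,R7,R8}
Step 11: commit R6 -> on_hand[A=47 B=48 C=40 D=22] avail[A=47 B=32 C=30 D=13] open={R1,R4,R5,R7,R8}
Step 12: commit R5 -> on_hand[A=47 B=40 C=40 D=22] avail[A=47 B=32 C=30 D=13] open={R1,R4,R7,R8}
Step 13: reserve R9 C 5 -> on_hand[A=47 B=40 C=40 D=22] avail[A=47 B=32 C=25 D=13] open={R1,R4,R7,R8,R9}
Step 14: reserve R10 A 7 -> on_hand[A=47 B=40 C=40 D=22] avail[A=40 B=32 C=25 D=13] open={R1,R10,R4,R7,R8,R9}
Step 15: cancel R4 -> on_hand[A=47 B=40 C=40 D=22] avail[A=40 B=40 C=25 D=13] open={R1,R10,R7,R8,R9}
Step 16: commit R10 -> on_hand[A=40 B=40 C=40 D=22] avail[A=40 B=40 C=25 D=13] open={R1,R7,R8,R9}
Step 17: reserve R11 D 3 -> on_hand[A=40 B=40 C=40 D=22] avail[A=40 B=40 C=25 D=10] open={R1,R11,R7,R8,R9}
Step 18: commit R1 -> on_hand[A=40 B=40 C=40 D=13] avail[A=40 B=40 C=25 D=10] open={R11,R7,R8,R9}
Step 19: reserve R12 D 2 -> on_hand[A=40 B=40 C=40 D=13] avail[A=40 B=40 C=25 D=8] open={R11,R12,R7,R8,R9}
Step 20: cancel R7 -> on_hand[A=40 B=40 C=40 D=13] avail[A=40 B=40 C=27 D=8] open={R11,R12,R8,R9}
Step 21: commit R11 -> on_hand[A=40 B=40 C=40 D=10] avail[A=40 B=40 C=27 D=8] open={R12,R8,R9}
Step 22: commit R9 -> on_hand[A=40 B=40 C=35 D=10] avail[A=40 B=40 C=27 D=8] open={R12,R8}

Answer: A: 40
B: 40
C: 27
D: 8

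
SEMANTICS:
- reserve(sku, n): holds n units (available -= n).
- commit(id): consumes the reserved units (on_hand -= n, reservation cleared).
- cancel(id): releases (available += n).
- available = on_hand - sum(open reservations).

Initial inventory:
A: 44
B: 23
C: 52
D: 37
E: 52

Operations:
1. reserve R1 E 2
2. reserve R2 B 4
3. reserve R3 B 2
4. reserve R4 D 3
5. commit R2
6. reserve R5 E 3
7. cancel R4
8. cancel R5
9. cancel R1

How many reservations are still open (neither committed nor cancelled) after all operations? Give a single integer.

Answer: 1

Derivation:
Step 1: reserve R1 E 2 -> on_hand[A=44 B=23 C=52 D=37 E=52] avail[A=44 B=23 C=52 D=37 E=50] open={R1}
Step 2: reserve R2 B 4 -> on_hand[A=44 B=23 C=52 D=37 E=52] avail[A=44 B=19 C=52 D=37 E=50] open={R1,R2}
Step 3: reserve R3 B 2 -> on_hand[A=44 B=23 C=52 D=37 E=52] avail[A=44 B=17 C=52 D=37 E=50] open={R1,R2,R3}
Step 4: reserve R4 D 3 -> on_hand[A=44 B=23 C=52 D=37 E=52] avail[A=44 B=17 C=52 D=34 E=50] open={R1,R2,R3,R4}
Step 5: commit R2 -> on_hand[A=44 B=19 C=52 D=37 E=52] avail[A=44 B=17 C=52 D=34 E=50] open={R1,R3,R4}
Step 6: reserve R5 E 3 -> on_hand[A=44 B=19 C=52 D=37 E=52] avail[A=44 B=17 C=52 D=34 E=47] open={R1,R3,R4,R5}
Step 7: cancel R4 -> on_hand[A=44 B=19 C=52 D=37 E=52] avail[A=44 B=17 C=52 D=37 E=47] open={R1,R3,R5}
Step 8: cancel R5 -> on_hand[A=44 B=19 C=52 D=37 E=52] avail[A=44 B=17 C=52 D=37 E=50] open={R1,R3}
Step 9: cancel R1 -> on_hand[A=44 B=19 C=52 D=37 E=52] avail[A=44 B=17 C=52 D=37 E=52] open={R3}
Open reservations: ['R3'] -> 1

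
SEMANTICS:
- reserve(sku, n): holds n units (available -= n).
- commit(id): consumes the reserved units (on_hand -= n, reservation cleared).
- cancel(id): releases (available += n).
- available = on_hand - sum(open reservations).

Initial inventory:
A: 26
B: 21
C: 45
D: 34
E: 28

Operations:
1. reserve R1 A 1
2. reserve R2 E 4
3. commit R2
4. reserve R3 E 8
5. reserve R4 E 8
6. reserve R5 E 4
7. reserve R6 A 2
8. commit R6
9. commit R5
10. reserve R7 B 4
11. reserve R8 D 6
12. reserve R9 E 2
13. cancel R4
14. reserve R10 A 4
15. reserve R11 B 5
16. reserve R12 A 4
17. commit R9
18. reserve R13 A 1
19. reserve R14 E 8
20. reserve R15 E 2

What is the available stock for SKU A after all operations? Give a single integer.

Step 1: reserve R1 A 1 -> on_hand[A=26 B=21 C=45 D=34 E=28] avail[A=25 B=21 C=45 D=34 E=28] open={R1}
Step 2: reserve R2 E 4 -> on_hand[A=26 B=21 C=45 D=34 E=28] avail[A=25 B=21 C=45 D=34 E=24] open={R1,R2}
Step 3: commit R2 -> on_hand[A=26 B=21 C=45 D=34 E=24] avail[A=25 B=21 C=45 D=34 E=24] open={R1}
Step 4: reserve R3 E 8 -> on_hand[A=26 B=21 C=45 D=34 E=24] avail[A=25 B=21 C=45 D=34 E=16] open={R1,R3}
Step 5: reserve R4 E 8 -> on_hand[A=26 B=21 C=45 D=34 E=24] avail[A=25 B=21 C=45 D=34 E=8] open={R1,R3,R4}
Step 6: reserve R5 E 4 -> on_hand[A=26 B=21 C=45 D=34 E=24] avail[A=25 B=21 C=45 D=34 E=4] open={R1,R3,R4,R5}
Step 7: reserve R6 A 2 -> on_hand[A=26 B=21 C=45 D=34 E=24] avail[A=23 B=21 C=45 D=34 E=4] open={R1,R3,R4,R5,R6}
Step 8: commit R6 -> on_hand[A=24 B=21 C=45 D=34 E=24] avail[A=23 B=21 C=45 D=34 E=4] open={R1,R3,R4,R5}
Step 9: commit R5 -> on_hand[A=24 B=21 C=45 D=34 E=20] avail[A=23 B=21 C=45 D=34 E=4] open={R1,R3,R4}
Step 10: reserve R7 B 4 -> on_hand[A=24 B=21 C=45 D=34 E=20] avail[A=23 B=17 C=45 D=34 E=4] open={R1,R3,R4,R7}
Step 11: reserve R8 D 6 -> on_hand[A=24 B=21 C=45 D=34 E=20] avail[A=23 B=17 C=45 D=28 E=4] open={R1,R3,R4,R7,R8}
Step 12: reserve R9 E 2 -> on_hand[A=24 B=21 C=45 D=34 E=20] avail[A=23 B=17 C=45 D=28 E=2] open={R1,R3,R4,R7,R8,R9}
Step 13: cancel R4 -> on_hand[A=24 B=21 C=45 D=34 E=20] avail[A=23 B=17 C=45 D=28 E=10] open={R1,R3,R7,R8,R9}
Step 14: reserve R10 A 4 -> on_hand[A=24 B=21 C=45 D=34 E=20] avail[A=19 B=17 C=45 D=28 E=10] open={R1,R10,R3,R7,R8,R9}
Step 15: reserve R11 B 5 -> on_hand[A=24 B=21 C=45 D=34 E=20] avail[A=19 B=12 C=45 D=28 E=10] open={R1,R10,R11,R3,R7,R8,R9}
Step 16: reserve R12 A 4 -> on_hand[A=24 B=21 C=45 D=34 E=20] avail[A=15 B=12 C=45 D=28 E=10] open={R1,R10,R11,R12,R3,R7,R8,R9}
Step 17: commit R9 -> on_hand[A=24 B=21 C=45 D=34 E=18] avail[A=15 B=12 C=45 D=28 E=10] open={R1,R10,R11,R12,R3,R7,R8}
Step 18: reserve R13 A 1 -> on_hand[A=24 B=21 C=45 D=34 E=18] avail[A=14 B=12 C=45 D=28 E=10] open={R1,R10,R11,R12,R13,R3,R7,R8}
Step 19: reserve R14 E 8 -> on_hand[A=24 B=21 C=45 D=34 E=18] avail[A=14 B=12 C=45 D=28 E=2] open={R1,R10,R11,R12,R13,R14,R3,R7,R8}
Step 20: reserve R15 E 2 -> on_hand[A=24 B=21 C=45 D=34 E=18] avail[A=14 B=12 C=45 D=28 E=0] open={R1,R10,R11,R12,R13,R14,R15,R3,R7,R8}
Final available[A] = 14

Answer: 14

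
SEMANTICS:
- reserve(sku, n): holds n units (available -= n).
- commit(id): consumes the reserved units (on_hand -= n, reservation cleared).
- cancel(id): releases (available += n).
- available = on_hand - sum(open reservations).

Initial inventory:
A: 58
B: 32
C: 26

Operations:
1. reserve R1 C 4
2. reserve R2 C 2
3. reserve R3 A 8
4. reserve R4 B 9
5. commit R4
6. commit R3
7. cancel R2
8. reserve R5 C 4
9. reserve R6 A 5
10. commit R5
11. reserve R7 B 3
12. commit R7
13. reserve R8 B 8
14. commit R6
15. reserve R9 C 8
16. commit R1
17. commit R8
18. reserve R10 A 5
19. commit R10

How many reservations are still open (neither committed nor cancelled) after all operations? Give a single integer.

Answer: 1

Derivation:
Step 1: reserve R1 C 4 -> on_hand[A=58 B=32 C=26] avail[A=58 B=32 C=22] open={R1}
Step 2: reserve R2 C 2 -> on_hand[A=58 B=32 C=26] avail[A=58 B=32 C=20] open={R1,R2}
Step 3: reserve R3 A 8 -> on_hand[A=58 B=32 C=26] avail[A=50 B=32 C=20] open={R1,R2,R3}
Step 4: reserve R4 B 9 -> on_hand[A=58 B=32 C=26] avail[A=50 B=23 C=20] open={R1,R2,R3,R4}
Step 5: commit R4 -> on_hand[A=58 B=23 C=26] avail[A=50 B=23 C=20] open={R1,R2,R3}
Step 6: commit R3 -> on_hand[A=50 B=23 C=26] avail[A=50 B=23 C=20] open={R1,R2}
Step 7: cancel R2 -> on_hand[A=50 B=23 C=26] avail[A=50 B=23 C=22] open={R1}
Step 8: reserve R5 C 4 -> on_hand[A=50 B=23 C=26] avail[A=50 B=23 C=18] open={R1,R5}
Step 9: reserve R6 A 5 -> on_hand[A=50 B=23 C=26] avail[A=45 B=23 C=18] open={R1,R5,R6}
Step 10: commit R5 -> on_hand[A=50 B=23 C=22] avail[A=45 B=23 C=18] open={R1,R6}
Step 11: reserve R7 B 3 -> on_hand[A=50 B=23 C=22] avail[A=45 B=20 C=18] open={R1,R6,R7}
Step 12: commit R7 -> on_hand[A=50 B=20 C=22] avail[A=45 B=20 C=18] open={R1,R6}
Step 13: reserve R8 B 8 -> on_hand[A=50 B=20 C=22] avail[A=45 B=12 C=18] open={R1,R6,R8}
Step 14: commit R6 -> on_hand[A=45 B=20 C=22] avail[A=45 B=12 C=18] open={R1,R8}
Step 15: reserve R9 C 8 -> on_hand[A=45 B=20 C=22] avail[A=45 B=12 C=10] open={R1,R8,R9}
Step 16: commit R1 -> on_hand[A=45 B=20 C=18] avail[A=45 B=12 C=10] open={R8,R9}
Step 17: commit R8 -> on_hand[A=45 B=12 C=18] avail[A=45 B=12 C=10] open={R9}
Step 18: reserve R10 A 5 -> on_hand[A=45 B=12 C=18] avail[A=40 B=12 C=10] open={R10,R9}
Step 19: commit R10 -> on_hand[A=40 B=12 C=18] avail[A=40 B=12 C=10] open={R9}
Open reservations: ['R9'] -> 1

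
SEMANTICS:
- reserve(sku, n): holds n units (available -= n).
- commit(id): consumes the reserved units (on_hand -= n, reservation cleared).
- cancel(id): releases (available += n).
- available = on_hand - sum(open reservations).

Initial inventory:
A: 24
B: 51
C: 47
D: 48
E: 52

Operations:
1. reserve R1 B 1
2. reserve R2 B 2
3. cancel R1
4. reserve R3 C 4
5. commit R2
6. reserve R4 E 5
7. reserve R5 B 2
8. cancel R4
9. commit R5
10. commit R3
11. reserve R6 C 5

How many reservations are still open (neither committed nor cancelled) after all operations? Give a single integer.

Answer: 1

Derivation:
Step 1: reserve R1 B 1 -> on_hand[A=24 B=51 C=47 D=48 E=52] avail[A=24 B=50 C=47 D=48 E=52] open={R1}
Step 2: reserve R2 B 2 -> on_hand[A=24 B=51 C=47 D=48 E=52] avail[A=24 B=48 C=47 D=48 E=52] open={R1,R2}
Step 3: cancel R1 -> on_hand[A=24 B=51 C=47 D=48 E=52] avail[A=24 B=49 C=47 D=48 E=52] open={R2}
Step 4: reserve R3 C 4 -> on_hand[A=24 B=51 C=47 D=48 E=52] avail[A=24 B=49 C=43 D=48 E=52] open={R2,R3}
Step 5: commit R2 -> on_hand[A=24 B=49 C=47 D=48 E=52] avail[A=24 B=49 C=43 D=48 E=52] open={R3}
Step 6: reserve R4 E 5 -> on_hand[A=24 B=49 C=47 D=48 E=52] avail[A=24 B=49 C=43 D=48 E=47] open={R3,R4}
Step 7: reserve R5 B 2 -> on_hand[A=24 B=49 C=47 D=48 E=52] avail[A=24 B=47 C=43 D=48 E=47] open={R3,R4,R5}
Step 8: cancel R4 -> on_hand[A=24 B=49 C=47 D=48 E=52] avail[A=24 B=47 C=43 D=48 E=52] open={R3,R5}
Step 9: commit R5 -> on_hand[A=24 B=47 C=47 D=48 E=52] avail[A=24 B=47 C=43 D=48 E=52] open={R3}
Step 10: commit R3 -> on_hand[A=24 B=47 C=43 D=48 E=52] avail[A=24 B=47 C=43 D=48 E=52] open={}
Step 11: reserve R6 C 5 -> on_hand[A=24 B=47 C=43 D=48 E=52] avail[A=24 B=47 C=38 D=48 E=52] open={R6}
Open reservations: ['R6'] -> 1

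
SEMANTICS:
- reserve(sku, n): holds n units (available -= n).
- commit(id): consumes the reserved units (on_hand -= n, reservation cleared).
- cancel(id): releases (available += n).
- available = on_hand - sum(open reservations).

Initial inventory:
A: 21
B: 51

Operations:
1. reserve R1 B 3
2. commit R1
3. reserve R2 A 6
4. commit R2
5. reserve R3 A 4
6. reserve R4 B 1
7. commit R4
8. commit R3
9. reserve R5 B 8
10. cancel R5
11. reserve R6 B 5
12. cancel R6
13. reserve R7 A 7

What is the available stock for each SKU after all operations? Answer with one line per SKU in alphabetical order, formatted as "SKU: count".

Step 1: reserve R1 B 3 -> on_hand[A=21 B=51] avail[A=21 B=48] open={R1}
Step 2: commit R1 -> on_hand[A=21 B=48] avail[A=21 B=48] open={}
Step 3: reserve R2 A 6 -> on_hand[A=21 B=48] avail[A=15 B=48] open={R2}
Step 4: commit R2 -> on_hand[A=15 B=48] avail[A=15 B=48] open={}
Step 5: reserve R3 A 4 -> on_hand[A=15 B=48] avail[A=11 B=48] open={R3}
Step 6: reserve R4 B 1 -> on_hand[A=15 B=48] avail[A=11 B=47] open={R3,R4}
Step 7: commit R4 -> on_hand[A=15 B=47] avail[A=11 B=47] open={R3}
Step 8: commit R3 -> on_hand[A=11 B=47] avail[A=11 B=47] open={}
Step 9: reserve R5 B 8 -> on_hand[A=11 B=47] avail[A=11 B=39] open={R5}
Step 10: cancel R5 -> on_hand[A=11 B=47] avail[A=11 B=47] open={}
Step 11: reserve R6 B 5 -> on_hand[A=11 B=47] avail[A=11 B=42] open={R6}
Step 12: cancel R6 -> on_hand[A=11 B=47] avail[A=11 B=47] open={}
Step 13: reserve R7 A 7 -> on_hand[A=11 B=47] avail[A=4 B=47] open={R7}

Answer: A: 4
B: 47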